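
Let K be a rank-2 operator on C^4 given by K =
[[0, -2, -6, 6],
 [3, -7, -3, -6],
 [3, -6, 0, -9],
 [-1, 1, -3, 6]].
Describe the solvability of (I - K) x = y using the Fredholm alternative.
(I - K) is invertible (det(I - K) = -49 ≠ 0), so for every y in C^4 the equation (I - K) x = y has a unique solution.

K has rank 2 and factors as K = U V^T = u1 v1^T + u2 v2^T with u1 = (-2, 2, 3, -2), v1 = (1, -2, 0, -3), u2 = (2, 1, 0, 1), v2 = (1, -3, -3, 0) (multiplying out reproduces the displayed K). The nonzero eigenvalues of U V^T coincide with those of the 2 x 2 matrix G = V^T U = [[v1·u1, v1·u2], [v2·u1, v2·u2]] = [[0, -3], [-17, -1]], and by the Sylvester determinant identity det(I_4 - U V^T) = det(I_2 - V^T U) = det([[1, 3], [17, 2]]) = (1)(2) - (3)(17) = -49. (Direct check: I - K =
[[1, 2, 6, -6],
 [-3, 8, 3, 6],
 [-3, 6, 1, 9],
 [1, -1, 3, -5]]
has determinant -49.) The finite-dimensional Fredholm alternative says: either (I - K) is invertible, or ker(I - K) ≠ {0} and then range(I - K) = ker((I - K)^*)^⊥, with dim ker(I - K) = dim ker((I - K)^*). Since det(I - K) ≠ 0, 1 is not an eigenvalue of K and ker(I - K) = {0}, so we are in the first case: for every y there is a unique x = (I - K)^(-1) y. (Explicitly, by the Woodbury identity, (I - U V^T)^(-1) = I + U (I_2 - G)^(-1) V^T.)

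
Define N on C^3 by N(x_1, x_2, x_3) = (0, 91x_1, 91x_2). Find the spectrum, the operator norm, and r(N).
sigma(N) = {0}; ||N|| = 91; r(N) = 0. (N is nilpotent with N^3 = 0.)

On C^3, N is a strictly lower-triangular matrix with 91 on the subdiagonal and zeros elsewhere, so its characteristic polynomial is lambda^3 and every eigenvalue is 0: sigma(N) = {0}. For the operator norm, N e_i = 91e_{i+1} for i = 1, ..., 2 and N e_3 = 0, so the singular values of N are 91 (with multiplicity 2) and 0; hence ||N|| = 91. The spectral radius r(N) = max|lambda| = 0. Note ||N|| > r(N) — characteristic of non-normal nilpotent operators. Indeed N^3 = 0.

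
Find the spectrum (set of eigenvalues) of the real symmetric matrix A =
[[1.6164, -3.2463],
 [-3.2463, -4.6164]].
sigma(A) ≈ {-6, 3}

A is real symmetric, so its spectrum consists of real eigenvalues. Expanding the characteristic polynomial of the displayed matrix gives
  det(λ I - A) = p(λ) = λ^2 + (3)λ + (-18).
Solving p(λ) = 0 yields eigenvalues ≈ -6, 3. (A is shown rounded to 4 decimals, so these recover the underlying integer eigenvalues to within that precision.)
Verification: the trace of A = -3 equals the sum of eigenvalues -3, and det(A) ≈ -18.0004 matches the eigenvalue product -18.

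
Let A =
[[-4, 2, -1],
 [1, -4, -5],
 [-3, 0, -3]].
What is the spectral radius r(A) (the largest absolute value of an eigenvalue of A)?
r(A) = sqrt(35) ≈ 5.9161

The eigenvalues of A are the roots of its characteristic polynomial. With M = A (coefficients from the trace, the sum of principal 2x2 minors, and det A):
  p(λ) = det(λ I - M) = λ^3 + 11λ^2 + 35λ.
The constant term is 0, so λ = 0 is a root. Dividing out λ leaves p(λ) = λ(λ^2 + 11λ + 35). For λ^2 + 11λ + 35 the discriminant is -19. It is negative, so the roots are the complex-conjugate pair λ = -11/2 ± (sqrt(19)/2) i ≈ -5.5 ± 2.1794i. For a conjugate pair the product of the roots equals the constant term, so |λ|^2 = 35 and |λ| = sqrt(35) ≈ 5.9161.
Thus the eigenvalues (to 4 decimals) are -5.5 ± 2.1794i (modulus 5.9161); 0 (modulus 0). The spectral radius is the largest modulus: r(A) = sqrt(35) ≈ 5.9161. (Cross-check: r(A) ≤ ||A||_2 ≈ 6.8557; equality holds whenever A is normal, though it can also hold for some non-normal A.)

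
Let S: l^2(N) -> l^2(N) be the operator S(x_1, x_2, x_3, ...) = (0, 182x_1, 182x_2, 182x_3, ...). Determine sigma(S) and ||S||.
sigma(S) = closed disk {z in C : |z| ≤ 182}; ||S|| = 182

Note S = 182·U where U is the unit right shift (U x)_k = x_{k-1} (with x_0 := 0); so ||S|| = 182||U|| and sigma(S) = 182·sigma(U). ||S x||^2 = sum_{k≥1} |182x_k|^2 = 33124||x||^2, so ||S|| = 182 and sigma(S) ⊂ {|z| ≤ 182}. For any |lambda| < 182, the equation (S - lambda I) x = 0 forces x_1 = 0, then 182x_k = lambda x_{k+1} ⇒ x = 0, so S has no eigenvalues. But (S - lambda I) is not surjective for |lambda| < 182: solving (S - lambda I) x = e_1 would require x_n proportional to (lambda/182)^(-n), which is not in l^2. So every |lambda| < 182 lies in the residual spectrum. The boundary |lambda| = 182 is in the approximate point spectrum (the spectrum is closed). Hence sigma(S) is the closed disk of radius 182.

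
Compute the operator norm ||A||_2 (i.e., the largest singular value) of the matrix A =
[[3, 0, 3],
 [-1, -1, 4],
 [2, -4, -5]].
||A||_2 ≈ 7.5963 (= sqrt(largest eigenvalue of A^T A))

||A||_2 = sigma_max(A) = sqrt(lambda_max(A^T A)). Form the symmetric matrix M = A^T A =
[[14, -7, -5],
 [-7, 17, 16],
 [-5, 16, 50]].
Its characteristic polynomial (trace, sum of principal 2x2 minors, determinant of M give the coefficients) is
  p(λ) = det(λ I - M) = λ^3 - 81λ^2 + 1458λ - 6561.
No integer candidate from the rational root theorem (±divisors of 6561) is a root, so the roots are irrational. The cubic discriminant is Δ = 387420489 > 0, so there are three distinct real roots. p(6) = -513 and p(7) = 19 have opposite signs, so a root lies in (6, 7); Newton's method refines it to λ ≈ 6.9599. p(16) = 127 and p(17) = -271 have opposite signs, so a root lies in (16, 17); Newton's method refines it to λ ≈ 16.3369. p(57) = -1431 and p(58) = 631 have opposite signs, so a root lies in (57, 58); Newton's method refines it to λ ≈ 57.7033. Check (Vieta): the three roots sum to 81, matching tr M = 81.
So the eigenvalues of A^T A are ≈ 6.9599, 16.3369, 57.7033 (all ≥ 0, as they must be for A^T A). The largest is λ_max ≈ 57.7033, hence ||A||_2 = sqrt(λ_max) ≈ 7.5963.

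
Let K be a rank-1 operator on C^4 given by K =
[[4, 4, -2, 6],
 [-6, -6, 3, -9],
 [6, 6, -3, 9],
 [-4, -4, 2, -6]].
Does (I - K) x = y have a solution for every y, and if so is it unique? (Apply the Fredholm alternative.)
(I - K) is invertible (det(I - K) = 12 ≠ 0), so for every y in C^4 the equation (I - K) x = y has a unique solution.

K has rank 1, so it is an outer product K = u v^T: every row of K is a multiple of one row vector. Reading off the entries, u = (2, -3, 3, -2) and v = (2, 2, -1, 3) (row i of K equals u_i·v^T). A rank-one matrix u v^T satisfies K u = u (v·u) and kills the (3)-dimensional subspace v^⊥, so its characteristic polynomial is lambda^3 (lambda - v·u) with v·u = tr K = -11. Hence the eigenvalues of I - K are 1 (multiplicity 3) and 1 - (-11) = 12, so det(I - K) = 12. (Direct check: I - K =
[[-3, -4, 2, -6],
 [6, 7, -3, 9],
 [-6, -6, 4, -9],
 [4, 4, -2, 7]]
has determinant 12.) The finite-dimensional Fredholm alternative says: either (I - K) is invertible, or ker(I - K) ≠ {0} and then range(I - K) = ker((I - K)^*)^⊥, with dim ker(I - K) = dim ker((I - K)^*). Since det(I - K) ≠ 0, 1 is not an eigenvalue of K and ker(I - K) = {0}, so we are in the first case: for every y there is a unique x = (I - K)^(-1) y. Explicitly, by the Sherman–Morrison formula, (I - u v^T)^(-1) = I + u v^T/(1 - v·u), i.e. (I - K)^(-1) = I + K/(12).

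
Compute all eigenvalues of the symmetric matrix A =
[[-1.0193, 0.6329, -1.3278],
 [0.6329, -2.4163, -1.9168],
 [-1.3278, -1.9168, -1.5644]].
sigma(A) ≈ {-4, -2, 1}

A is real symmetric, so its spectrum consists of real eigenvalues. Expanding the characteristic polynomial of the displayed matrix gives
  det(λ I - A) = p(λ) = λ^3 + (5)λ^2 + (2)λ + (-8).
Solving p(λ) = 0 yields eigenvalues ≈ -4, -2, 1. (A is shown rounded to 4 decimals, so these recover the underlying integer eigenvalues to within that precision.)
Verification: the trace of A = -5 equals the sum of eigenvalues -5, and det(A) ≈ 8.0003 matches the eigenvalue product 8.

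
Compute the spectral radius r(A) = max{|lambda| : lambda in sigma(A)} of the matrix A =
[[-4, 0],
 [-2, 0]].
r(A) = 4

The eigenvalues of A are the roots of its characteristic polynomial. With M = A (coefficients from the trace and determinant):
  p(λ) = det(λ I - M) = λ^2 + 4λ.
For λ^2 + 4λ the discriminant is 16. It is a perfect square (4^2), so the roots are rational: λ = (-4 ± 4)/2 = 0, -4.
Thus the eigenvalues (to 4 decimals) are 0 (modulus 0); -4 (modulus 4). The spectral radius is the largest modulus: r(A) = 4. (Cross-check: r(A) ≤ ||A||_2 ≈ 4.4721; equality holds whenever A is normal, though it can also hold for some non-normal A.)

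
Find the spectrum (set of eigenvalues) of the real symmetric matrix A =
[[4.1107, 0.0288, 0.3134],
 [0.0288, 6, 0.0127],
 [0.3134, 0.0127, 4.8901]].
sigma(A) ≈ {4, 5, 6}

A is real symmetric, so its spectrum consists of real eigenvalues. Expanding the characteristic polynomial of the displayed matrix gives
  det(λ I - A) = p(λ) = λ^3 + (-15)λ^2 + (74.001)λ + (-120.0026).
Solving p(λ) = 0 yields eigenvalues ≈ 4, 5, 6. (A is shown rounded to 4 decimals, so these recover the underlying integer eigenvalues to within that precision.)
Verification: the trace of A = 15 equals the sum of eigenvalues 15, and det(A) ≈ 120.0026 matches the eigenvalue product 120.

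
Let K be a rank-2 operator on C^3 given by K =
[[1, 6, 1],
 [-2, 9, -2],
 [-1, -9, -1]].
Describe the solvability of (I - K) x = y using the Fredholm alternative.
(I - K) is invertible (det(I - K) = -14 ≠ 0), so for every y in C^3 the equation (I - K) x = y has a unique solution.

K has rank 2 and factors as K = U V^T = u1 v1^T + u2 v2^T with u1 = (-1, 2, 1), v1 = (-1, 0, -1), u2 = (2, 3, -3), v2 = (0, 3, 0) (multiplying out reproduces the displayed K). The nonzero eigenvalues of U V^T coincide with those of the 2 x 2 matrix G = V^T U = [[v1·u1, v1·u2], [v2·u1, v2·u2]] = [[0, 1], [6, 9]], and by the Sylvester determinant identity det(I_3 - U V^T) = det(I_2 - V^T U) = det([[1, -1], [-6, -8]]) = (1)(-8) - (-1)(-6) = -14. (Direct check: I - K =
[[0, -6, -1],
 [2, -8, 2],
 [1, 9, 2]]
has determinant -14.) The finite-dimensional Fredholm alternative says: either (I - K) is invertible, or ker(I - K) ≠ {0} and then range(I - K) = ker((I - K)^*)^⊥, with dim ker(I - K) = dim ker((I - K)^*). Since det(I - K) ≠ 0, 1 is not an eigenvalue of K and ker(I - K) = {0}, so we are in the first case: for every y there is a unique x = (I - K)^(-1) y. (Explicitly, by the Woodbury identity, (I - U V^T)^(-1) = I + U (I_2 - G)^(-1) V^T.)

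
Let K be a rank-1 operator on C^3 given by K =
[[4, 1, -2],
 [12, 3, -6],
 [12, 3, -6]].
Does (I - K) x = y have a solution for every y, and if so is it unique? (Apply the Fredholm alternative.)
(I - K) is singular (det(I - K) = 0, i.e. 1 ∈ sigma(K)). (I - K) x = y is solvable iff y ⊥ ker((I - K)^*) = span{(4, 1, -2)}, i.e. iff 4y_1 + y_2 - 2y_3 = 0. When solvable, the solutions are x = y + c·(1, 3, 3), c arbitrary (ker(I - K) = span{(1, 3, 3)}, dimension 1).

K has rank 1, so it is an outer product K = u v^T: every row of K is a multiple of one row vector. Reading off the entries, u = (1, 3, 3) and v = (4, 1, -2) (row i of K equals u_i·v^T). A rank-one matrix u v^T satisfies K u = u (v·u) and kills the (2)-dimensional subspace v^⊥, so its characteristic polynomial is lambda^2 (lambda - v·u) with v·u = tr K = 1. Hence the eigenvalues of I - K are 1 (multiplicity 2) and 1 - (1) = 0, so det(I - K) = 0. (Direct check: I - K =
[[-3, -1, 2],
 [-12, -2, 6],
 [-12, -3, 7]]
has determinant 0.) So 1 is an eigenvalue of K and (I - K) is not invertible. The finite-dimensional Fredholm alternative says: either (I - K) is invertible, or ker(I - K) ≠ {0} and then range(I - K) = ker((I - K)^*)^⊥, with dim ker(I - K) = dim ker((I - K)^*). We are in the second case, so we need both kernels. Kernel of I - K: (I - K) u = u - u (v·u) = u - u = 0, so ker(I - K) = span{u} = span{(1, 3, 3)} (it is exactly 1-dimensional because rank(I - K) = 2). Kernel of the adjoint: K is real, so (I - K)^* = I - K^T = I - v u^T, and (I - v u^T) v = v - v (u·v) = 0; hence ker((I - K)^*) = span{v} = span{(4, 1, -2)}. Therefore (I - K) x = y is solvable iff <y, v> = 0, i.e. iff 4y_1 + y_2 - 2y_3 = 0. When this holds, K y = u (v·y) = 0, so (I - K) y = y and x = y is a particular solution; the full solution set is the line x = y + c·u = y + c·(1, 3, 3), c ∈ C.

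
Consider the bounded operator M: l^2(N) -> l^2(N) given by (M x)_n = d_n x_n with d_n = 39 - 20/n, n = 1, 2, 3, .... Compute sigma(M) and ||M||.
sigma(M) = {39 - 20/n : n ≥ 1} ∪ {39}; ||M|| = 39

A bounded diagonal operator on l^2 with diagonal entries d_n has spectrum equal to the closure of {d_n : n ≥ 1}: every d_n is an eigenvalue (with eigenvector e_n), so {d_n} ⊂ sigma(M); the spectrum is closed, so its closure is too; and for lambda not in the closure, (M - lambda I) has bounded inverse (the diagonal entries 1/(d_n - lambda) are bounded). For our sequence d_n = 39 - 20/n, n = 1, 2, 3, ...:
  - {d_n} = {39 - 20/n : n ≥ 1}; the only limit point is 39
  - closure = {39 - 20/n : n ≥ 1} ∪ {39}
For the norm: a diagonal operator has ||M|| = sup_n |d_n|. Here d_n = 39 - 20/n increases monotonically from d_1 = 19 toward 39, with all terms in [19, 39); so sup_n |d_n| = 39 (the supremum is the limit, not attained). So ||M|| = 39.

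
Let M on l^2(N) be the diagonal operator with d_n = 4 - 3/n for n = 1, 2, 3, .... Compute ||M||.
||M|| = 4

For a diagonal operator on l^2 with entries d_n, ||M|| = sup_n |d_n|. Here d_1 = 1, d_2 = 5/2, ..., and d_n = 4 - 3/n increases monotonically toward 4. All terms lie in [1, 4), so |d_n| = d_n and the supremum is the limit 4, which is not attained by any individual d_n. Hence ||M|| = 4.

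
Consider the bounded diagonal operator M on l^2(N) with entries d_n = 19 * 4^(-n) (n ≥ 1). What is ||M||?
||M|| = 19/4 (attained at n = 1)

For M diagonal, ||M|| = sup_n |d_n|. The sequence d_n = 19 * 4^(-n) is positive and strictly decreasing (ratio 4^(-1) < 1), so the supremum is d_1 = 19/4. Hence ||M|| = 19/4.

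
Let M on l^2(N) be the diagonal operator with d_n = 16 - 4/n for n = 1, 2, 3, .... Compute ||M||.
||M|| = 16

For a diagonal operator on l^2 with entries d_n, ||M|| = sup_n |d_n|. Here d_1 = 12, d_2 = 14, ..., and d_n = 16 - 4/n increases monotonically toward 16. All terms lie in [12, 16), so |d_n| = d_n and the supremum is the limit 16, which is not attained by any individual d_n. Hence ||M|| = 16.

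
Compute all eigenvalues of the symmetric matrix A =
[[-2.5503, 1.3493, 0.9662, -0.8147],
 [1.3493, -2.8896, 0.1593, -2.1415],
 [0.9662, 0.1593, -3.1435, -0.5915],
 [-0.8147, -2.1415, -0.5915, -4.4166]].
sigma(A) ≈ {-6, -4, -3, 0}

A is real symmetric, so its spectrum consists of real eigenvalues. Expanding the characteristic polynomial of the displayed matrix gives
  det(λ I - A) = p(λ) = λ^4 + (13)λ^3 + (54)λ^2 + (71.999)λ + (-0.0031).
Solving p(λ) = 0 yields eigenvalues ≈ -6, -4, -3, 0. (A is shown rounded to 4 decimals, so these recover the underlying integer eigenvalues to within that precision.)
Verification: the trace of A = -13 equals the sum of eigenvalues -13, and det(A) ≈ -0.0031 matches the eigenvalue product 0.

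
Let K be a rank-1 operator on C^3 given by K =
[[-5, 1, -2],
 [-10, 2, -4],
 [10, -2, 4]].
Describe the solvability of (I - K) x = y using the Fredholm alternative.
(I - K) is singular (det(I - K) = 0, i.e. 1 ∈ sigma(K)). (I - K) x = y is solvable iff y ⊥ ker((I - K)^*) = span{(-5, 1, -2)}, i.e. iff -5y_1 + y_2 - 2y_3 = 0. When solvable, the solutions are x = y + c·(1, 2, -2), c arbitrary (ker(I - K) = span{(1, 2, -2)}, dimension 1).

K has rank 1, so it is an outer product K = u v^T: every row of K is a multiple of one row vector. Reading off the entries, u = (1, 2, -2) and v = (-5, 1, -2) (row i of K equals u_i·v^T). A rank-one matrix u v^T satisfies K u = u (v·u) and kills the (2)-dimensional subspace v^⊥, so its characteristic polynomial is lambda^2 (lambda - v·u) with v·u = tr K = 1. Hence the eigenvalues of I - K are 1 (multiplicity 2) and 1 - (1) = 0, so det(I - K) = 0. (Direct check: I - K =
[[6, -1, 2],
 [10, -1, 4],
 [-10, 2, -3]]
has determinant 0.) So 1 is an eigenvalue of K and (I - K) is not invertible. The finite-dimensional Fredholm alternative says: either (I - K) is invertible, or ker(I - K) ≠ {0} and then range(I - K) = ker((I - K)^*)^⊥, with dim ker(I - K) = dim ker((I - K)^*). We are in the second case, so we need both kernels. Kernel of I - K: (I - K) u = u - u (v·u) = u - u = 0, so ker(I - K) = span{u} = span{(1, 2, -2)} (it is exactly 1-dimensional because rank(I - K) = 2). Kernel of the adjoint: K is real, so (I - K)^* = I - K^T = I - v u^T, and (I - v u^T) v = v - v (u·v) = 0; hence ker((I - K)^*) = span{v} = span{(-5, 1, -2)}. Therefore (I - K) x = y is solvable iff <y, v> = 0, i.e. iff -5y_1 + y_2 - 2y_3 = 0. When this holds, K y = u (v·y) = 0, so (I - K) y = y and x = y is a particular solution; the full solution set is the line x = y + c·u = y + c·(1, 2, -2), c ∈ C.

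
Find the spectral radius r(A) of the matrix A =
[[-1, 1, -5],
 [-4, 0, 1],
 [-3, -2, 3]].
r(A) ≈ 3.6855

The eigenvalues of A are the roots of its characteristic polynomial. With M = A (coefficients from the trace, the sum of principal 2x2 minors, and det A):
  p(λ) = det(λ I - M) = λ^3 - 2λ^2 - 12λ + 33.
No integer candidate from the rational root theorem (±divisors of 33) is a root, so the roots are irrational. The cubic discriminant is Δ = -6603 < 0, so there is one real root and a complex-conjugate pair. p(-4) = -15 and p(-3) = 24 have opposite signs, so a root lies in (-4, -3); Newton's method refines it to λ ≈ -3.6855. Dividing out (λ - (-3.6855)) leaves approximately λ^2 - 5.6855λ + 8.954. For λ^2 - 5.6855λ + 8.954 the discriminant is -3.4909. It is negative, so the remaining roots are the complex-conjugate pair λ ≈ 2.8428 ± 0.9342i. Their product equals the constant term, so |λ|^2 ≈ 8.954 and |λ| ≈ 2.9923.
Thus the eigenvalues (to 4 decimals) are -3.6855 (modulus 3.6855); 2.8428 ± 0.9342i (modulus 2.9923). The spectral radius is the largest modulus: r(A) ≈ 3.6855. (Cross-check: r(A) ≤ ||A||_2 ≈ 6.5912; equality holds whenever A is normal, though it can also hold for some non-normal A.)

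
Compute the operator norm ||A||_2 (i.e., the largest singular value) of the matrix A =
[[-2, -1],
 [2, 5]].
||A||_2 = sqrt(32) ≈ 5.6569 (= sqrt(largest eigenvalue of A^T A))

||A||_2 = sigma_max(A) = sqrt(lambda_max(A^T A)). Form the symmetric matrix M = A^T A =
[[8, 12],
 [12, 26]].
Its characteristic polynomial (trace, determinant of M give the coefficients) is
  p(λ) = det(λ I - M) = λ^2 - 34λ + 64.
For λ^2 - 34λ + 64 the discriminant is 900. It is a perfect square (30^2), so the roots are rational: λ = (34 ± 30)/2 = 32, 2.
So the eigenvalues of A^T A are ≈ 2, 32 (all ≥ 0, as they must be for A^T A). The largest is λ_max = 32, hence ||A||_2 = sqrt(λ_max) = sqrt(32) ≈ 5.6569.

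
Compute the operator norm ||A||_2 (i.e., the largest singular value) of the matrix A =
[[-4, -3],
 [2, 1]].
||A||_2 = sqrt((30 + sqrt(884))/2) ≈ 5.465 (= sqrt(largest eigenvalue of A^T A))

||A||_2 = sigma_max(A) = sqrt(lambda_max(A^T A)). Form the symmetric matrix M = A^T A =
[[20, 14],
 [14, 10]].
Its characteristic polynomial (trace, determinant of M give the coefficients) is
  p(λ) = det(λ I - M) = λ^2 - 30λ + 4.
For λ^2 - 30λ + 4 the discriminant is 884. It is nonnegative but not a perfect square, so the roots are real and irrational: λ = (30 ± sqrt(884))/2 ≈ 29.8661, 0.1339.
So the eigenvalues of A^T A are ≈ 0.1339, 29.8661 (all ≥ 0, as they must be for A^T A). The largest is λ_max = (30 + sqrt(884))/2 ≈ 29.8661, hence ||A||_2 = sqrt(λ_max) = sqrt((30 + sqrt(884))/2) ≈ 5.465.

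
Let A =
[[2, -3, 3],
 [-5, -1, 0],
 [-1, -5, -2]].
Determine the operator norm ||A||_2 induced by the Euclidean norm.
||A||_2 ≈ 6.1871 (= sqrt(largest eigenvalue of A^T A))

||A||_2 = sigma_max(A) = sqrt(lambda_max(A^T A)). Form the symmetric matrix M = A^T A =
[[30, 4, 8],
 [4, 35, 1],
 [8, 1, 13]].
Its characteristic polynomial (trace, sum of principal 2x2 minors, determinant of M give the coefficients) is
  p(λ) = det(λ I - M) = λ^3 - 78λ^2 + 1814λ - 11236.
No integer candidate from the rational root theorem (±divisors of 11236) is a root, so the roots are irrational. The cubic discriminant is Δ = 22942624 > 0, so there are three distinct real roots. p(9) = -499 and p(10) = 104 have opposite signs, so a root lies in (9, 10); Newton's method refines it to λ ≈ 9.8152. p(29) = 161 and p(30) = -16 have opposite signs, so a root lies in (29, 30); Newton's method refines it to λ ≈ 29.9043. p(38) = -64 and p(39) = 191 have opposite signs, so a root lies in (38, 39); Newton's method refines it to λ ≈ 38.2805. Check (Vieta): the three roots sum to 78, matching tr M = 78.
So the eigenvalues of A^T A are ≈ 9.8152, 29.9043, 38.2805 (all ≥ 0, as they must be for A^T A). The largest is λ_max ≈ 38.2805, hence ||A||_2 = sqrt(λ_max) ≈ 6.1871.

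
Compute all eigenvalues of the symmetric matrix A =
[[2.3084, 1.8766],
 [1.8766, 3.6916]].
sigma(A) ≈ {1, 5}

A is real symmetric, so its spectrum consists of real eigenvalues. Expanding the characteristic polynomial of the displayed matrix gives
  det(λ I - A) = p(λ) = λ^2 + (-6)λ + (5).
Solving p(λ) = 0 yields eigenvalues ≈ 1, 5. (A is shown rounded to 4 decimals, so these recover the underlying integer eigenvalues to within that precision.)
Verification: the trace of A = 6 equals the sum of eigenvalues 6, and det(A) ≈ 5.0001 matches the eigenvalue product 5.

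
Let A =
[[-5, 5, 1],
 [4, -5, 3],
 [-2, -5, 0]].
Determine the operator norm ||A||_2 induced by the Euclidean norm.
||A||_2 ≈ 9.9869 (= sqrt(largest eigenvalue of A^T A))

||A||_2 = sigma_max(A) = sqrt(lambda_max(A^T A)). Form the symmetric matrix M = A^T A =
[[45, -35, 7],
 [-35, 75, -10],
 [7, -10, 10]].
Its characteristic polynomial (trace, sum of principal 2x2 minors, determinant of M give the coefficients) is
  p(λ) = det(λ I - M) = λ^3 - 130λ^2 + 3201λ - 18225.
No integer candidate from the rational root theorem (±divisors of 18225) is a root, so the roots are irrational. The cubic discriminant is Δ = 9351338121 > 0, so there are three distinct real roots. p(8) = -425 and p(9) = 783 have opposite signs, so a root lies in (8, 9); Newton's method refines it to λ ≈ 8.3326. p(21) = 927 and p(22) = -75 have opposite signs, so a root lies in (21, 22); Newton's method refines it to λ ≈ 21.9294. p(99) = -5157 and p(100) = 1875 have opposite signs, so a root lies in (99, 100); Newton's method refines it to λ ≈ 99.738. Check (Vieta): the three roots sum to 130, matching tr M = 130.
So the eigenvalues of A^T A are ≈ 8.3326, 21.9294, 99.738 (all ≥ 0, as they must be for A^T A). The largest is λ_max ≈ 99.738, hence ||A||_2 = sqrt(λ_max) ≈ 9.9869.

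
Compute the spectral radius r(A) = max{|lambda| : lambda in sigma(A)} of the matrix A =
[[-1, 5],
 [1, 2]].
r(A) = (1 + sqrt(29))/2 ≈ 3.1926

The eigenvalues of A are the roots of its characteristic polynomial. With M = A (coefficients from the trace and determinant):
  p(λ) = det(λ I - M) = λ^2 - λ - 7.
For λ^2 - λ - 7 the discriminant is 29. It is nonnegative but not a perfect square, so the roots are real and irrational: λ = (1 ± sqrt(29))/2 ≈ 3.1926, -2.1926.
Thus the eigenvalues (to 4 decimals) are 3.1926 (modulus 3.1926); -2.1926 (modulus 2.1926). The spectral radius is the largest modulus: r(A) = (1 + sqrt(29))/2 ≈ 3.1926. (Cross-check: r(A) ≤ ||A||_2 ≈ 5.4157; equality holds whenever A is normal, though it can also hold for some non-normal A.)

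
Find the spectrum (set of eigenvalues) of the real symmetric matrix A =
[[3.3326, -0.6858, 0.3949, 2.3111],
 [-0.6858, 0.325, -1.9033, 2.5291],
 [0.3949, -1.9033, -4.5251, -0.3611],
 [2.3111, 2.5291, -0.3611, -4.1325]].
sigma(A) ≈ {-6, -5, 2, 4}

A is real symmetric, so its spectrum consists of real eigenvalues. Expanding the characteristic polynomial of the displayed matrix gives
  det(λ I - A) = p(λ) = λ^4 + (5)λ^3 + (-28)λ^2 + (-91.9987)λ + (239.9975).
Solving p(λ) = 0 yields eigenvalues ≈ -6, -5, 2, 4. (A is shown rounded to 4 decimals, so these recover the underlying integer eigenvalues to within that precision.)
Verification: the trace of A = -5 equals the sum of eigenvalues -5, and det(A) ≈ 239.9975 matches the eigenvalue product 240.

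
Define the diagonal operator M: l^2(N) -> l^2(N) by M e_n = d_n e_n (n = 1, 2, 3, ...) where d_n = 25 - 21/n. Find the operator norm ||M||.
||M|| = 25

For a diagonal operator on l^2 with entries d_n, ||M|| = sup_n |d_n|. Here d_1 = 4, d_2 = 29/2, ..., and d_n = 25 - 21/n increases monotonically toward 25. All terms lie in [4, 25), so |d_n| = d_n and the supremum is the limit 25, which is not attained by any individual d_n. Hence ||M|| = 25.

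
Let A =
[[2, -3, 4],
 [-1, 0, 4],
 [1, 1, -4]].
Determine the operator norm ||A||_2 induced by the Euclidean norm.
||A||_2 ≈ 7.3418 (= sqrt(largest eigenvalue of A^T A))

||A||_2 = sigma_max(A) = sqrt(lambda_max(A^T A)). Form the symmetric matrix M = A^T A =
[[6, -5, 0],
 [-5, 10, -16],
 [0, -16, 48]].
Its characteristic polynomial (trace, sum of principal 2x2 minors, determinant of M give the coefficients) is
  p(λ) = det(λ I - M) = λ^3 - 64λ^2 + 547λ - 144.
No integer candidate from the rational root theorem (±divisors of 144) is a root, so the roots are irrational. The cubic discriminant is Δ = 510076692 > 0, so there are three distinct real roots. p(0) = -144 and p(1) = 340 have opposite signs, so a root lies in (0, 1); Newton's method refines it to λ ≈ 0.2719. p(9) = 324 and p(10) = -74 have opposite signs, so a root lies in (9, 10); Newton's method refines it to λ ≈ 9.8267. p(53) = -2052 and p(54) = 234 have opposite signs, so a root lies in (53, 54); Newton's method refines it to λ ≈ 53.9014. Check (Vieta): the three roots sum to 64, matching tr M = 64.
So the eigenvalues of A^T A are ≈ 0.2719, 9.8267, 53.9014 (all ≥ 0, as they must be for A^T A). The largest is λ_max ≈ 53.9014, hence ||A||_2 = sqrt(λ_max) ≈ 7.3418.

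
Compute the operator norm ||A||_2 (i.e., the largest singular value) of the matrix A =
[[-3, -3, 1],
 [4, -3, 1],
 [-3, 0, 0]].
||A||_2 = sqrt((54 + sqrt(236))/2) ≈ 5.8891 (= sqrt(largest eigenvalue of A^T A))

||A||_2 = sigma_max(A) = sqrt(lambda_max(A^T A)). Form the symmetric matrix M = A^T A =
[[34, -3, 1],
 [-3, 18, -6],
 [1, -6, 2]].
Its characteristic polynomial (trace, sum of principal 2x2 minors, determinant of M give the coefficients) is
  p(λ) = det(λ I - M) = λ^3 - 54λ^2 + 670λ.
The constant term is 0, so λ = 0 is a root. Dividing out λ leaves p(λ) = λ(λ^2 - 54λ + 670). For λ^2 - 54λ + 670 the discriminant is 236. It is nonnegative but not a perfect square, so the roots are real and irrational: λ = (54 ± sqrt(236))/2 ≈ 34.6811, 19.3189.
So the eigenvalues of A^T A are ≈ 0, 19.3189, 34.6811 (all ≥ 0, as they must be for A^T A). The largest is λ_max = (54 + sqrt(236))/2 ≈ 34.6811, hence ||A||_2 = sqrt(λ_max) = sqrt((54 + sqrt(236))/2) ≈ 5.8891.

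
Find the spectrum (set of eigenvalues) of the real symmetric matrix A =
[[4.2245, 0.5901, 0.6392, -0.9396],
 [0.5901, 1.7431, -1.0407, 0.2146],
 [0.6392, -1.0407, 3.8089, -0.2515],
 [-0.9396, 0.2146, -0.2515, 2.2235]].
sigma(A) ≈ {1, 2, 4, 5}

A is real symmetric, so its spectrum consists of real eigenvalues. Expanding the characteristic polynomial of the displayed matrix gives
  det(λ I - A) = p(λ) = λ^4 + (-12)λ^3 + (49)λ^2 + (-77.9987)λ + (39.9986).
Solving p(λ) = 0 yields eigenvalues ≈ 1, 2, 4, 5. (A is shown rounded to 4 decimals, so these recover the underlying integer eigenvalues to within that precision.)
Verification: the trace of A = 12 equals the sum of eigenvalues 12, and det(A) ≈ 39.9986 matches the eigenvalue product 40.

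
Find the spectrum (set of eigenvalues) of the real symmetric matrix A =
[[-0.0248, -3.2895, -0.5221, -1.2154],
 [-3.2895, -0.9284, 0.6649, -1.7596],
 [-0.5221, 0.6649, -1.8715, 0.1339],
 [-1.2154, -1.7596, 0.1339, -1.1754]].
sigma(A) ≈ {-5, -2, 0, 3}

A is real symmetric, so its spectrum consists of real eigenvalues. Expanding the characteristic polynomial of the displayed matrix gives
  det(λ I - A) = p(λ) = λ^4 + (4)λ^3 + (-11)λ^2 + (-30.002)λ + (-0.0029).
Solving p(λ) = 0 yields eigenvalues ≈ -5, -2, 0, 3. (A is shown rounded to 4 decimals, so these recover the underlying integer eigenvalues to within that precision.)
Verification: the trace of A = -4 equals the sum of eigenvalues -4, and det(A) ≈ -0.0029 matches the eigenvalue product 0.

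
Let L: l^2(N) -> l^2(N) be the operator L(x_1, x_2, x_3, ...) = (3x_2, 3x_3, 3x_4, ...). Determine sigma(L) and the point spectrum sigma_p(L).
sigma(L) = closed disk {z in C : |z| ≤ 3}; sigma_p(L) = open disk {z in C : |z| < 3}

Note L = 3·V where V is the unit left shift (V x)_k = x_{k+1}; so sigma(L) = 3·sigma(V) and ||L|| = 3||V||. ||L x||^2 = 9sum_{k≥2} |x_k|^2 ≤ 9||x||^2, with equality on {x : x_1 = 0}, so ||L|| = 3. For any lambda with |lambda| < 3, set r = lambda/3 (|r| < 1); the vector x = (1, r, r^2, ...) is in l^2 and satisfies L x = 3(r, r^2, ...) = lambda x, so lambda is an eigenvalue. On the boundary |lambda| = 3 the geometric series diverges, so no l^2 eigenvector exists, but these lambda lie in the approximate point spectrum. Hence sigma(L) is the closed disk of radius 3 and sigma_p(L) is the open disk.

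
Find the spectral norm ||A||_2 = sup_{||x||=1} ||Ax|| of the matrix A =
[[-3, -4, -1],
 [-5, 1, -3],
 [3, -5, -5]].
||A||_2 ≈ 8.0931 (= sqrt(largest eigenvalue of A^T A))

||A||_2 = sigma_max(A) = sqrt(lambda_max(A^T A)). Form the symmetric matrix M = A^T A =
[[43, -8, 3],
 [-8, 42, 26],
 [3, 26, 35]].
Its characteristic polynomial (trace, sum of principal 2x2 minors, determinant of M give the coefficients) is
  p(λ) = det(λ I - M) = λ^3 - 120λ^2 + 4032λ - 30276.
No integer candidate from the rational root theorem (±divisors of 30276) is a root, so the roots are irrational. The cubic discriminant is Δ = 1568290896 > 0, so there are three distinct real roots. p(10) = -956 and p(11) = 887 have opposite signs, so a root lies in (10, 11); Newton's method refines it to λ ≈ 10.5067. p(43) = 727 and p(44) = -4 have opposite signs, so a root lies in (43, 44); Newton's method refines it to λ ≈ 43.9944. p(65) = -571 and p(66) = 612 have opposite signs, so a root lies in (65, 66); Newton's method refines it to λ ≈ 65.4988. Check (Vieta): the three roots sum to 120, matching tr M = 120.
So the eigenvalues of A^T A are ≈ 10.5067, 43.9944, 65.4988 (all ≥ 0, as they must be for A^T A). The largest is λ_max ≈ 65.4988, hence ||A||_2 = sqrt(λ_max) ≈ 8.0931.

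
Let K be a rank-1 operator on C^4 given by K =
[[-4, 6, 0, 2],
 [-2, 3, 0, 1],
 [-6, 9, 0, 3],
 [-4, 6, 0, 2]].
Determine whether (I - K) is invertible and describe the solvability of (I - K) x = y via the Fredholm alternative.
(I - K) is singular (det(I - K) = 0, i.e. 1 ∈ sigma(K)). (I - K) x = y is solvable iff y ⊥ ker((I - K)^*) = span{(-2, 3, 0, 1)}, i.e. iff -2y_1 + 3y_2 + y_4 = 0. When solvable, the solutions are x = y + c·(2, 1, 3, 2), c arbitrary (ker(I - K) = span{(2, 1, 3, 2)}, dimension 1).

K has rank 1, so it is an outer product K = u v^T: every row of K is a multiple of one row vector. Reading off the entries, u = (2, 1, 3, 2) and v = (-2, 3, 0, 1) (row i of K equals u_i·v^T). A rank-one matrix u v^T satisfies K u = u (v·u) and kills the (3)-dimensional subspace v^⊥, so its characteristic polynomial is lambda^3 (lambda - v·u) with v·u = tr K = 1. Hence the eigenvalues of I - K are 1 (multiplicity 3) and 1 - (1) = 0, so det(I - K) = 0. (Direct check: I - K =
[[5, -6, 0, -2],
 [2, -2, 0, -1],
 [6, -9, 1, -3],
 [4, -6, 0, -1]]
has determinant 0.) So 1 is an eigenvalue of K and (I - K) is not invertible. The finite-dimensional Fredholm alternative says: either (I - K) is invertible, or ker(I - K) ≠ {0} and then range(I - K) = ker((I - K)^*)^⊥, with dim ker(I - K) = dim ker((I - K)^*). We are in the second case, so we need both kernels. Kernel of I - K: (I - K) u = u - u (v·u) = u - u = 0, so ker(I - K) = span{u} = span{(2, 1, 3, 2)} (it is exactly 1-dimensional because rank(I - K) = 3). Kernel of the adjoint: K is real, so (I - K)^* = I - K^T = I - v u^T, and (I - v u^T) v = v - v (u·v) = 0; hence ker((I - K)^*) = span{v} = span{(-2, 3, 0, 1)}. Therefore (I - K) x = y is solvable iff <y, v> = 0, i.e. iff -2y_1 + 3y_2 + y_4 = 0. When this holds, K y = u (v·y) = 0, so (I - K) y = y and x = y is a particular solution; the full solution set is the line x = y + c·u = y + c·(2, 1, 3, 2), c ∈ C.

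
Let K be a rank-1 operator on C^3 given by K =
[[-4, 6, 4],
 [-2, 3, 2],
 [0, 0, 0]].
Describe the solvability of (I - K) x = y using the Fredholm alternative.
(I - K) is invertible (det(I - K) = 2 ≠ 0), so for every y in C^3 the equation (I - K) x = y has a unique solution.

K has rank 1, so it is an outer product K = u v^T: every row of K is a multiple of one row vector. Reading off the entries, u = (2, 1, 0) and v = (-2, 3, 2) (row i of K equals u_i·v^T). A rank-one matrix u v^T satisfies K u = u (v·u) and kills the (2)-dimensional subspace v^⊥, so its characteristic polynomial is lambda^2 (lambda - v·u) with v·u = tr K = -1. Hence the eigenvalues of I - K are 1 (multiplicity 2) and 1 - (-1) = 2, so det(I - K) = 2. (Direct check: I - K =
[[5, -6, -4],
 [2, -2, -2],
 [0, 0, 1]]
has determinant 2.) The finite-dimensional Fredholm alternative says: either (I - K) is invertible, or ker(I - K) ≠ {0} and then range(I - K) = ker((I - K)^*)^⊥, with dim ker(I - K) = dim ker((I - K)^*). Since det(I - K) ≠ 0, 1 is not an eigenvalue of K and ker(I - K) = {0}, so we are in the first case: for every y there is a unique x = (I - K)^(-1) y. Explicitly, by the Sherman–Morrison formula, (I - u v^T)^(-1) = I + u v^T/(1 - v·u), i.e. (I - K)^(-1) = I + K/(2).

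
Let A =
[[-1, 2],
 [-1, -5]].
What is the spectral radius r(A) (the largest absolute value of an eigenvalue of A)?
r(A) = (6 + sqrt(8))/2 ≈ 4.4142

The eigenvalues of A are the roots of its characteristic polynomial. With M = A (coefficients from the trace and determinant):
  p(λ) = det(λ I - M) = λ^2 + 6λ + 7.
For λ^2 + 6λ + 7 the discriminant is 8. It is nonnegative but not a perfect square, so the roots are real and irrational: λ = (-6 ± sqrt(8))/2 ≈ -1.5858, -4.4142.
Thus the eigenvalues (to 4 decimals) are -1.5858 (modulus 1.5858); -4.4142 (modulus 4.4142). The spectral radius is the largest modulus: r(A) = (6 + sqrt(8))/2 ≈ 4.4142. (Cross-check: r(A) ≤ ||A||_2 ≈ 5.4157; equality holds whenever A is normal, though it can also hold for some non-normal A.)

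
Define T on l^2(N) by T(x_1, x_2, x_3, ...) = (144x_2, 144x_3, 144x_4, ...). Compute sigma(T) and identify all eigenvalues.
sigma(T) = closed disk {z in C : |z| ≤ 144}; sigma_p(T) = open disk {z in C : |z| < 144}

Note T = 144·V where V is the unit left shift (V x)_k = x_{k+1}; so sigma(T) = 144·sigma(V) and ||T|| = 144||V||. ||T x||^2 = 20736sum_{k≥2} |x_k|^2 ≤ 20736||x||^2, with equality on {x : x_1 = 0}, so ||T|| = 144. For any lambda with |lambda| < 144, set r = lambda/144 (|r| < 1); the vector x = (1, r, r^2, ...) is in l^2 and satisfies T x = 144(r, r^2, ...) = lambda x, so lambda is an eigenvalue. On the boundary |lambda| = 144 the geometric series diverges, so no l^2 eigenvector exists, but these lambda lie in the approximate point spectrum. Hence sigma(T) is the closed disk of radius 144 and sigma_p(T) is the open disk.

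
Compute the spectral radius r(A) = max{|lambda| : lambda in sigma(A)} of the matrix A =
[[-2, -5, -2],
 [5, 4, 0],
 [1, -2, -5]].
r(A) ≈ 4.1456

The eigenvalues of A are the roots of its characteristic polynomial. With M = A (coefficients from the trace, the sum of principal 2x2 minors, and det A):
  p(λ) = det(λ I - M) = λ^3 + 3λ^2 + 9λ + 57.
No integer candidate from the rational root theorem (±divisors of 57) is a root, so the roots are irrational. The cubic discriminant is Δ = -68364 < 0, so there is one real root and a complex-conjugate pair. p(-5) = -38 and p(-4) = 5 have opposite signs, so a root lies in (-5, -4); Newton's method refines it to λ ≈ -4.1456. Dividing out (λ - (-4.1456)) leaves approximately λ^2 - 1.1456λ + 13.7494. For λ^2 - 1.1456λ + 13.7494 the discriminant is -53.6851. It is negative, so the remaining roots are the complex-conjugate pair λ ≈ 0.5728 ± 3.6635i. Their product equals the constant term, so |λ|^2 ≈ 13.7494 and |λ| ≈ 3.708.
Thus the eigenvalues (to 4 decimals) are -4.1456 (modulus 4.1456); 0.5728 ± 3.6635i (modulus 3.708). The spectral radius is the largest modulus: r(A) ≈ 4.1456. (Cross-check: r(A) ≤ ||A||_2 ≈ 8.4984; equality holds whenever A is normal, though it can also hold for some non-normal A.)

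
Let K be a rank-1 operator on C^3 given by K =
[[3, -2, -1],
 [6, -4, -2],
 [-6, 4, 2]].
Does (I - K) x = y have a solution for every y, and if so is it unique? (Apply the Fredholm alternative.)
(I - K) is singular (det(I - K) = 0, i.e. 1 ∈ sigma(K)). (I - K) x = y is solvable iff y ⊥ ker((I - K)^*) = span{(3, -2, -1)}, i.e. iff 3y_1 - 2y_2 - y_3 = 0. When solvable, the solutions are x = y + c·(1, 2, -2), c arbitrary (ker(I - K) = span{(1, 2, -2)}, dimension 1).

K has rank 1, so it is an outer product K = u v^T: every row of K is a multiple of one row vector. Reading off the entries, u = (1, 2, -2) and v = (3, -2, -1) (row i of K equals u_i·v^T). A rank-one matrix u v^T satisfies K u = u (v·u) and kills the (2)-dimensional subspace v^⊥, so its characteristic polynomial is lambda^2 (lambda - v·u) with v·u = tr K = 1. Hence the eigenvalues of I - K are 1 (multiplicity 2) and 1 - (1) = 0, so det(I - K) = 0. (Direct check: I - K =
[[-2, 2, 1],
 [-6, 5, 2],
 [6, -4, -1]]
has determinant 0.) So 1 is an eigenvalue of K and (I - K) is not invertible. The finite-dimensional Fredholm alternative says: either (I - K) is invertible, or ker(I - K) ≠ {0} and then range(I - K) = ker((I - K)^*)^⊥, with dim ker(I - K) = dim ker((I - K)^*). We are in the second case, so we need both kernels. Kernel of I - K: (I - K) u = u - u (v·u) = u - u = 0, so ker(I - K) = span{u} = span{(1, 2, -2)} (it is exactly 1-dimensional because rank(I - K) = 2). Kernel of the adjoint: K is real, so (I - K)^* = I - K^T = I - v u^T, and (I - v u^T) v = v - v (u·v) = 0; hence ker((I - K)^*) = span{v} = span{(3, -2, -1)}. Therefore (I - K) x = y is solvable iff <y, v> = 0, i.e. iff 3y_1 - 2y_2 - y_3 = 0. When this holds, K y = u (v·y) = 0, so (I - K) y = y and x = y is a particular solution; the full solution set is the line x = y + c·u = y + c·(1, 2, -2), c ∈ C.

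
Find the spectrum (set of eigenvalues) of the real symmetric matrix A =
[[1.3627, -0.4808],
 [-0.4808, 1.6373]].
sigma(A) ≈ {1, 2}

A is real symmetric, so its spectrum consists of real eigenvalues. Expanding the characteristic polynomial of the displayed matrix gives
  det(λ I - A) = p(λ) = λ^2 + (-3)λ + (2).
Solving p(λ) = 0 yields eigenvalues ≈ 1, 2. (A is shown rounded to 4 decimals, so these recover the underlying integer eigenvalues to within that precision.)
Verification: the trace of A = 3 equals the sum of eigenvalues 3, and det(A) ≈ 2.0000 matches the eigenvalue product 2.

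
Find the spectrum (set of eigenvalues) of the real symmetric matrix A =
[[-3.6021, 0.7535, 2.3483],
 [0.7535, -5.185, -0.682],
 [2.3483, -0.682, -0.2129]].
sigma(A) ≈ {-6, -4, 1}

A is real symmetric, so its spectrum consists of real eigenvalues. Expanding the characteristic polynomial of the displayed matrix gives
  det(λ I - A) = p(λ) = λ^3 + (9)λ^2 + (14)λ + (-24).
Solving p(λ) = 0 yields eigenvalues ≈ -6, -4, 1. (A is shown rounded to 4 decimals, so these recover the underlying integer eigenvalues to within that precision.)
Verification: the trace of A = -9 equals the sum of eigenvalues -9, and det(A) ≈ 23.9992 matches the eigenvalue product 24.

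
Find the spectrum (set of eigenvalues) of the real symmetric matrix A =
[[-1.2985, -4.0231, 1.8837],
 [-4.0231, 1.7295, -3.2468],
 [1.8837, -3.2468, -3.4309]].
sigma(A) ≈ {-5, -4, 6}

A is real symmetric, so its spectrum consists of real eigenvalues. Expanding the characteristic polynomial of the displayed matrix gives
  det(λ I - A) = p(λ) = λ^3 + (3)λ^2 + (-34)λ + (-119.9973).
Solving p(λ) = 0 yields eigenvalues ≈ -5, -4, 6. (A is shown rounded to 4 decimals, so these recover the underlying integer eigenvalues to within that precision.)
Verification: the trace of A = -3 equals the sum of eigenvalues -3, and det(A) ≈ 119.9973 matches the eigenvalue product 120.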